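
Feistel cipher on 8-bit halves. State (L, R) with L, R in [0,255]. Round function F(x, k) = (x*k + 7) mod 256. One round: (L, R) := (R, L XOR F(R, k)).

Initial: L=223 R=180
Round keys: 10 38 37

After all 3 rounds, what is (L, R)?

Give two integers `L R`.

Round 1 (k=10): L=180 R=208
Round 2 (k=38): L=208 R=83
Round 3 (k=37): L=83 R=214

Answer: 83 214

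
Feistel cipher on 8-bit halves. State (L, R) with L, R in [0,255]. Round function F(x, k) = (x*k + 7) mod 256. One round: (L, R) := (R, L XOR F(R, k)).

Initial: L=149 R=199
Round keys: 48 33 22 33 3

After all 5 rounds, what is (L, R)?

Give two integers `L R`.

Answer: 110 40

Derivation:
Round 1 (k=48): L=199 R=194
Round 2 (k=33): L=194 R=206
Round 3 (k=22): L=206 R=121
Round 4 (k=33): L=121 R=110
Round 5 (k=3): L=110 R=40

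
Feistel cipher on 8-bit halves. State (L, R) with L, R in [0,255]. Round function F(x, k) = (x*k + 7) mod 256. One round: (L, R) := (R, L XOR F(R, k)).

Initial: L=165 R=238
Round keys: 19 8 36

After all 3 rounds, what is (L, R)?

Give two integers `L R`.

Answer: 73 95

Derivation:
Round 1 (k=19): L=238 R=20
Round 2 (k=8): L=20 R=73
Round 3 (k=36): L=73 R=95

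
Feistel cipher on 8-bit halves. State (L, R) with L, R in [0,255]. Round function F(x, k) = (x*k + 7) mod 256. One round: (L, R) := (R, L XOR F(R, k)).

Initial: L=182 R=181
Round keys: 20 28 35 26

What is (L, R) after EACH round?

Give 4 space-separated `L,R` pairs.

Answer: 181,157 157,134 134,196 196,105

Derivation:
Round 1 (k=20): L=181 R=157
Round 2 (k=28): L=157 R=134
Round 3 (k=35): L=134 R=196
Round 4 (k=26): L=196 R=105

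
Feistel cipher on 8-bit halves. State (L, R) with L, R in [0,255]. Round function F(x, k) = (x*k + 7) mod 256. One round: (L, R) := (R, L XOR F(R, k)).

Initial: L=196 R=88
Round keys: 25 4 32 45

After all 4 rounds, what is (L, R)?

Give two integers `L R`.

Round 1 (k=25): L=88 R=91
Round 2 (k=4): L=91 R=43
Round 3 (k=32): L=43 R=60
Round 4 (k=45): L=60 R=184

Answer: 60 184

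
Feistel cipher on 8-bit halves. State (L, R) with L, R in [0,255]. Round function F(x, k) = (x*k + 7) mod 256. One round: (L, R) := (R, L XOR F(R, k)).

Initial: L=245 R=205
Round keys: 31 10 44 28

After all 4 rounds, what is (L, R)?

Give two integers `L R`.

Round 1 (k=31): L=205 R=47
Round 2 (k=10): L=47 R=16
Round 3 (k=44): L=16 R=232
Round 4 (k=28): L=232 R=119

Answer: 232 119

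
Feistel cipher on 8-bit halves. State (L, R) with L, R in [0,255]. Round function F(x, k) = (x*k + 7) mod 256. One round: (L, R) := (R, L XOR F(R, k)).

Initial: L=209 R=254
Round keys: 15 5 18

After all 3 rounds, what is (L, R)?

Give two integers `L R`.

Answer: 225 225

Derivation:
Round 1 (k=15): L=254 R=56
Round 2 (k=5): L=56 R=225
Round 3 (k=18): L=225 R=225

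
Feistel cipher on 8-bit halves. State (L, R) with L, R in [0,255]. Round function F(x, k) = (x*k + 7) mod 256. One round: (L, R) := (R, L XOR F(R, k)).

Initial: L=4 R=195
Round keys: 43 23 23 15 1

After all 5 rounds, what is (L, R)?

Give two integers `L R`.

Answer: 76 48

Derivation:
Round 1 (k=43): L=195 R=204
Round 2 (k=23): L=204 R=152
Round 3 (k=23): L=152 R=99
Round 4 (k=15): L=99 R=76
Round 5 (k=1): L=76 R=48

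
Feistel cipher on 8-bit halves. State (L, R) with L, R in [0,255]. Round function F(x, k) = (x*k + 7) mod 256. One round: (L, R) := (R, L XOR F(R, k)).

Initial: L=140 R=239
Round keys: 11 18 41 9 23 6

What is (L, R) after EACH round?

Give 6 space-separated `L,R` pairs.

Round 1 (k=11): L=239 R=192
Round 2 (k=18): L=192 R=104
Round 3 (k=41): L=104 R=111
Round 4 (k=9): L=111 R=134
Round 5 (k=23): L=134 R=126
Round 6 (k=6): L=126 R=125

Answer: 239,192 192,104 104,111 111,134 134,126 126,125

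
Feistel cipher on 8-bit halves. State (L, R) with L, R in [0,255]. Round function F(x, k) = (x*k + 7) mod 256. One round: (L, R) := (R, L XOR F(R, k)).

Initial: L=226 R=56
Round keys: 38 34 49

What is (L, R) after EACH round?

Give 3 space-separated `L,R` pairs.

Answer: 56,181 181,41 41,85

Derivation:
Round 1 (k=38): L=56 R=181
Round 2 (k=34): L=181 R=41
Round 3 (k=49): L=41 R=85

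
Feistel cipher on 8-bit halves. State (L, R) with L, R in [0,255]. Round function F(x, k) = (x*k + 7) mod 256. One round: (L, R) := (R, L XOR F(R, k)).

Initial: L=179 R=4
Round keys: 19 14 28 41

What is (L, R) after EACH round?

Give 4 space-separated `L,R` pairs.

Answer: 4,224 224,67 67,187 187,185

Derivation:
Round 1 (k=19): L=4 R=224
Round 2 (k=14): L=224 R=67
Round 3 (k=28): L=67 R=187
Round 4 (k=41): L=187 R=185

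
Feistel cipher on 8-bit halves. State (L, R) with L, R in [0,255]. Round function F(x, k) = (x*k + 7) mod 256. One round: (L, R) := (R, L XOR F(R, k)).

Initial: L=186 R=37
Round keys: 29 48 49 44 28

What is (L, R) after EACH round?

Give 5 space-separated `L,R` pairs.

Round 1 (k=29): L=37 R=130
Round 2 (k=48): L=130 R=66
Round 3 (k=49): L=66 R=43
Round 4 (k=44): L=43 R=41
Round 5 (k=28): L=41 R=168

Answer: 37,130 130,66 66,43 43,41 41,168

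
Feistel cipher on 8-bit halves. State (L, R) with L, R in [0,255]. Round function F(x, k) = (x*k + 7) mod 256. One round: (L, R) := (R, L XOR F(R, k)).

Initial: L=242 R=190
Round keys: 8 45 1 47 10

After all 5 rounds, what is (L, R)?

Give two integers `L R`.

Round 1 (k=8): L=190 R=5
Round 2 (k=45): L=5 R=86
Round 3 (k=1): L=86 R=88
Round 4 (k=47): L=88 R=121
Round 5 (k=10): L=121 R=153

Answer: 121 153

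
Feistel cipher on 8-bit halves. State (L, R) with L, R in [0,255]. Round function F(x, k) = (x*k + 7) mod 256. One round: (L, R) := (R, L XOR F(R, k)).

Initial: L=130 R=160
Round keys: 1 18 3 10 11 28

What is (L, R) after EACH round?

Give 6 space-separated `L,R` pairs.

Round 1 (k=1): L=160 R=37
Round 2 (k=18): L=37 R=1
Round 3 (k=3): L=1 R=47
Round 4 (k=10): L=47 R=220
Round 5 (k=11): L=220 R=84
Round 6 (k=28): L=84 R=235

Answer: 160,37 37,1 1,47 47,220 220,84 84,235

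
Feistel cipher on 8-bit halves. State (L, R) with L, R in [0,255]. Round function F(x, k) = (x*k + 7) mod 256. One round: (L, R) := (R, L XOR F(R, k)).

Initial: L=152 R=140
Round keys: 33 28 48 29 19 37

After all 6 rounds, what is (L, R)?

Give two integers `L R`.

Round 1 (k=33): L=140 R=139
Round 2 (k=28): L=139 R=183
Round 3 (k=48): L=183 R=220
Round 4 (k=29): L=220 R=68
Round 5 (k=19): L=68 R=207
Round 6 (k=37): L=207 R=182

Answer: 207 182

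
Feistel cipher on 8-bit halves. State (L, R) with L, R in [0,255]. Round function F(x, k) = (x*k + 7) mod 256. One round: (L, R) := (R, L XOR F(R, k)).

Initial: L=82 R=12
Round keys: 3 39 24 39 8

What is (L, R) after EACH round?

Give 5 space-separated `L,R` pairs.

Answer: 12,121 121,122 122,14 14,83 83,145

Derivation:
Round 1 (k=3): L=12 R=121
Round 2 (k=39): L=121 R=122
Round 3 (k=24): L=122 R=14
Round 4 (k=39): L=14 R=83
Round 5 (k=8): L=83 R=145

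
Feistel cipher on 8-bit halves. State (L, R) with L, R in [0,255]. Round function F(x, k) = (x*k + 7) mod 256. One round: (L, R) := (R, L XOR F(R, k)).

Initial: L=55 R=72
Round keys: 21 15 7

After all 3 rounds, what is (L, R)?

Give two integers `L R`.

Answer: 231 128

Derivation:
Round 1 (k=21): L=72 R=216
Round 2 (k=15): L=216 R=231
Round 3 (k=7): L=231 R=128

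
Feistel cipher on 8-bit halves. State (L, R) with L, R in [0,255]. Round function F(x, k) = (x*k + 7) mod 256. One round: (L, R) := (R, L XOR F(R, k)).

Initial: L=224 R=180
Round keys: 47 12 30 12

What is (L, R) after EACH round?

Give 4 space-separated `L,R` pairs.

Round 1 (k=47): L=180 R=243
Round 2 (k=12): L=243 R=223
Round 3 (k=30): L=223 R=218
Round 4 (k=12): L=218 R=224

Answer: 180,243 243,223 223,218 218,224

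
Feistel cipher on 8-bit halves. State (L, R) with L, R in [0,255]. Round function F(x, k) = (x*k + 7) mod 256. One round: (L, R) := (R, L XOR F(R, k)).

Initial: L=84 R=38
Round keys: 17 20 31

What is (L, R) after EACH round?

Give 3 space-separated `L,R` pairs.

Answer: 38,217 217,221 221,19

Derivation:
Round 1 (k=17): L=38 R=217
Round 2 (k=20): L=217 R=221
Round 3 (k=31): L=221 R=19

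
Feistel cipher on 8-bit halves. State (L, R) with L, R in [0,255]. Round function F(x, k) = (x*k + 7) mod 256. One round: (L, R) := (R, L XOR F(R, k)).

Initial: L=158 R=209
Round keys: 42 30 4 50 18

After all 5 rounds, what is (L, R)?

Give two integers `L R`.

Answer: 79 61

Derivation:
Round 1 (k=42): L=209 R=207
Round 2 (k=30): L=207 R=152
Round 3 (k=4): L=152 R=168
Round 4 (k=50): L=168 R=79
Round 5 (k=18): L=79 R=61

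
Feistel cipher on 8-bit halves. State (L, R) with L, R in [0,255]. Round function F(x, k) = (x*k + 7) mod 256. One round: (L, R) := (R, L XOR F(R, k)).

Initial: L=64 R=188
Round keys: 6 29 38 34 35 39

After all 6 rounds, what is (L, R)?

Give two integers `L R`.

Answer: 102 248

Derivation:
Round 1 (k=6): L=188 R=47
Round 2 (k=29): L=47 R=230
Round 3 (k=38): L=230 R=4
Round 4 (k=34): L=4 R=105
Round 5 (k=35): L=105 R=102
Round 6 (k=39): L=102 R=248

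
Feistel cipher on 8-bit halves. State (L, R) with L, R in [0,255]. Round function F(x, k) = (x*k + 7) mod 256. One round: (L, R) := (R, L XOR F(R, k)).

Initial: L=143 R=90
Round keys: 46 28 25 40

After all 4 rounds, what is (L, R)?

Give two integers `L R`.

Answer: 176 74

Derivation:
Round 1 (k=46): L=90 R=188
Round 2 (k=28): L=188 R=205
Round 3 (k=25): L=205 R=176
Round 4 (k=40): L=176 R=74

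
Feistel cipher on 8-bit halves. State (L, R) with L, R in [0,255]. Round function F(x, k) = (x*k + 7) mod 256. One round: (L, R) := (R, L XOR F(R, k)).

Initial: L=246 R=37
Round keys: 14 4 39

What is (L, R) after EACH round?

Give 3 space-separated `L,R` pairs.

Round 1 (k=14): L=37 R=251
Round 2 (k=4): L=251 R=214
Round 3 (k=39): L=214 R=90

Answer: 37,251 251,214 214,90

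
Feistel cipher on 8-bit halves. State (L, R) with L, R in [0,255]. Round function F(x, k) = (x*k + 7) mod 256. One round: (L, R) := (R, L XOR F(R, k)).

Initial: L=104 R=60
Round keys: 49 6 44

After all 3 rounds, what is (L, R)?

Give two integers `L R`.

Answer: 181 200

Derivation:
Round 1 (k=49): L=60 R=235
Round 2 (k=6): L=235 R=181
Round 3 (k=44): L=181 R=200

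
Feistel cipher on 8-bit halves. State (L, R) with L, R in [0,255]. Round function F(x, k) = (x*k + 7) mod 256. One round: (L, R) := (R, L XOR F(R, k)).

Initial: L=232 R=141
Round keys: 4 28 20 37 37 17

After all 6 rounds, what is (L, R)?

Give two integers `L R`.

Answer: 220 150

Derivation:
Round 1 (k=4): L=141 R=211
Round 2 (k=28): L=211 R=150
Round 3 (k=20): L=150 R=108
Round 4 (k=37): L=108 R=53
Round 5 (k=37): L=53 R=220
Round 6 (k=17): L=220 R=150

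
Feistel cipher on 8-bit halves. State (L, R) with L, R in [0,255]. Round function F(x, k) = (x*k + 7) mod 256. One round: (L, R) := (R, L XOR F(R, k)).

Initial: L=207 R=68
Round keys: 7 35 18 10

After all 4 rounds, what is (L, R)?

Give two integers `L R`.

Answer: 185 14

Derivation:
Round 1 (k=7): L=68 R=44
Round 2 (k=35): L=44 R=79
Round 3 (k=18): L=79 R=185
Round 4 (k=10): L=185 R=14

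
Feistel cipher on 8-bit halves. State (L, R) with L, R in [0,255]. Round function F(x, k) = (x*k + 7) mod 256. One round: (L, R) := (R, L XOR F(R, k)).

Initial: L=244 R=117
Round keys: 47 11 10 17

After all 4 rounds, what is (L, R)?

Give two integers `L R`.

Answer: 73 140

Derivation:
Round 1 (k=47): L=117 R=118
Round 2 (k=11): L=118 R=108
Round 3 (k=10): L=108 R=73
Round 4 (k=17): L=73 R=140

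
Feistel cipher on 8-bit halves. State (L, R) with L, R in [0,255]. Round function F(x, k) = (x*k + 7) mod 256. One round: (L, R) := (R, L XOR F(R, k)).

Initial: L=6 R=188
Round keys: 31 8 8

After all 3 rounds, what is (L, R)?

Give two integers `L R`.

Answer: 211 82

Derivation:
Round 1 (k=31): L=188 R=205
Round 2 (k=8): L=205 R=211
Round 3 (k=8): L=211 R=82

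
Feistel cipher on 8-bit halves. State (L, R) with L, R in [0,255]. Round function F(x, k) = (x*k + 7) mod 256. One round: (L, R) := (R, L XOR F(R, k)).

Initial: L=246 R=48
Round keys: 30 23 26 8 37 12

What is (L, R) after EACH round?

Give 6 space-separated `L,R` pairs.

Round 1 (k=30): L=48 R=81
Round 2 (k=23): L=81 R=126
Round 3 (k=26): L=126 R=130
Round 4 (k=8): L=130 R=105
Round 5 (k=37): L=105 R=182
Round 6 (k=12): L=182 R=230

Answer: 48,81 81,126 126,130 130,105 105,182 182,230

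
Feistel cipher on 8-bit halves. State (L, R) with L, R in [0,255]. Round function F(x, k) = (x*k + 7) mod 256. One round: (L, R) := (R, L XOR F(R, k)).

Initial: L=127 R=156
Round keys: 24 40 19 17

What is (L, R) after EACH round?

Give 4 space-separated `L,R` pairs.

Round 1 (k=24): L=156 R=216
Round 2 (k=40): L=216 R=91
Round 3 (k=19): L=91 R=16
Round 4 (k=17): L=16 R=76

Answer: 156,216 216,91 91,16 16,76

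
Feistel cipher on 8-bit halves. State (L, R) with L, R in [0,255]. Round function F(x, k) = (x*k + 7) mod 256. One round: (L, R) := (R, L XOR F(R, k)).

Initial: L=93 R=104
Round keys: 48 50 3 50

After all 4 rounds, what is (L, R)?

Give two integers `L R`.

Round 1 (k=48): L=104 R=218
Round 2 (k=50): L=218 R=243
Round 3 (k=3): L=243 R=58
Round 4 (k=50): L=58 R=168

Answer: 58 168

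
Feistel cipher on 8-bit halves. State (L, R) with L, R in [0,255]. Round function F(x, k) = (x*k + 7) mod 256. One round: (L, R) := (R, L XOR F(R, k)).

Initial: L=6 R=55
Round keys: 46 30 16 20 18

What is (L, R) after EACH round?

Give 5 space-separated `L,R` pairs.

Answer: 55,239 239,62 62,8 8,153 153,193

Derivation:
Round 1 (k=46): L=55 R=239
Round 2 (k=30): L=239 R=62
Round 3 (k=16): L=62 R=8
Round 4 (k=20): L=8 R=153
Round 5 (k=18): L=153 R=193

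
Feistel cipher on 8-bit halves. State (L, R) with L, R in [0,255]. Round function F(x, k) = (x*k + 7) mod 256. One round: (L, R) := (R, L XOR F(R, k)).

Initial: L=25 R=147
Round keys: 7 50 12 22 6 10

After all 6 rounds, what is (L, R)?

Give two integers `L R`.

Answer: 167 92

Derivation:
Round 1 (k=7): L=147 R=21
Round 2 (k=50): L=21 R=178
Round 3 (k=12): L=178 R=74
Round 4 (k=22): L=74 R=209
Round 5 (k=6): L=209 R=167
Round 6 (k=10): L=167 R=92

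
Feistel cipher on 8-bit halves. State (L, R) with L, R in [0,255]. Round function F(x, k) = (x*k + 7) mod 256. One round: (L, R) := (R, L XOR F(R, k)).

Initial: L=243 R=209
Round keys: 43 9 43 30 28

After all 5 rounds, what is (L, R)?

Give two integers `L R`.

Round 1 (k=43): L=209 R=209
Round 2 (k=9): L=209 R=177
Round 3 (k=43): L=177 R=19
Round 4 (k=30): L=19 R=240
Round 5 (k=28): L=240 R=84

Answer: 240 84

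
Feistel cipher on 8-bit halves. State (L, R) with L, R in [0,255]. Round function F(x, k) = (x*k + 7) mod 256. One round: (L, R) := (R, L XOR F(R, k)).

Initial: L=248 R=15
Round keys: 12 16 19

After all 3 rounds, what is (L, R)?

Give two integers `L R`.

Round 1 (k=12): L=15 R=67
Round 2 (k=16): L=67 R=56
Round 3 (k=19): L=56 R=108

Answer: 56 108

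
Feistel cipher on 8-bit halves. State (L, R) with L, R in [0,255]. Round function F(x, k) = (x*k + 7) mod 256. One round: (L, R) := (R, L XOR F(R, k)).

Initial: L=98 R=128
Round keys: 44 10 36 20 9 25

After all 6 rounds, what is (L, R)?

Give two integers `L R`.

Answer: 115 164

Derivation:
Round 1 (k=44): L=128 R=101
Round 2 (k=10): L=101 R=121
Round 3 (k=36): L=121 R=110
Round 4 (k=20): L=110 R=230
Round 5 (k=9): L=230 R=115
Round 6 (k=25): L=115 R=164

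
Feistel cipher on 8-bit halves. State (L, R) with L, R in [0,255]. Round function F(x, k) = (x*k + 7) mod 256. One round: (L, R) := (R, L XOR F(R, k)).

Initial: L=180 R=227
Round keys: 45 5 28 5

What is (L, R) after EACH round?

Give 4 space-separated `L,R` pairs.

Answer: 227,90 90,42 42,197 197,202

Derivation:
Round 1 (k=45): L=227 R=90
Round 2 (k=5): L=90 R=42
Round 3 (k=28): L=42 R=197
Round 4 (k=5): L=197 R=202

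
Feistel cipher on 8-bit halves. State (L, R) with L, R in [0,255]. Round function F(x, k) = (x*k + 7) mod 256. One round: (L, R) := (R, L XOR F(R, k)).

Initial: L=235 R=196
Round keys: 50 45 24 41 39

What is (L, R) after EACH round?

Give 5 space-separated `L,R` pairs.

Answer: 196,164 164,31 31,75 75,21 21,113

Derivation:
Round 1 (k=50): L=196 R=164
Round 2 (k=45): L=164 R=31
Round 3 (k=24): L=31 R=75
Round 4 (k=41): L=75 R=21
Round 5 (k=39): L=21 R=113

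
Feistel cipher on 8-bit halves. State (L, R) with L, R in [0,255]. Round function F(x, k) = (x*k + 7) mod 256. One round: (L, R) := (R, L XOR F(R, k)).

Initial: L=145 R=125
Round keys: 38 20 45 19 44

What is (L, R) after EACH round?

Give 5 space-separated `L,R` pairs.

Answer: 125,4 4,42 42,109 109,52 52,154

Derivation:
Round 1 (k=38): L=125 R=4
Round 2 (k=20): L=4 R=42
Round 3 (k=45): L=42 R=109
Round 4 (k=19): L=109 R=52
Round 5 (k=44): L=52 R=154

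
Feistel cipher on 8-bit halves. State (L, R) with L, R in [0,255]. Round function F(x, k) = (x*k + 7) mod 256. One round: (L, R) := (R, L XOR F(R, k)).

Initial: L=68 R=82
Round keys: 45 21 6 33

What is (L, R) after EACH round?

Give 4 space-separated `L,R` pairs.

Answer: 82,53 53,50 50,6 6,255

Derivation:
Round 1 (k=45): L=82 R=53
Round 2 (k=21): L=53 R=50
Round 3 (k=6): L=50 R=6
Round 4 (k=33): L=6 R=255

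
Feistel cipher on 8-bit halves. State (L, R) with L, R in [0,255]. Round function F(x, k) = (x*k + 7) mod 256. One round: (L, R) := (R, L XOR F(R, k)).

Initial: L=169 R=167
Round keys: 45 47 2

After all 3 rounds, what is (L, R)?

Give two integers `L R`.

Round 1 (k=45): L=167 R=203
Round 2 (k=47): L=203 R=235
Round 3 (k=2): L=235 R=22

Answer: 235 22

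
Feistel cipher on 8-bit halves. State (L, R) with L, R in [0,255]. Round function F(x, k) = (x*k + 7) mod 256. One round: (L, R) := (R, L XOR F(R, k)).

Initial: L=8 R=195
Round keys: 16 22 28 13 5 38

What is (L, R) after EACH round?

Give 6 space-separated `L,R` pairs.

Round 1 (k=16): L=195 R=63
Round 2 (k=22): L=63 R=178
Round 3 (k=28): L=178 R=64
Round 4 (k=13): L=64 R=245
Round 5 (k=5): L=245 R=144
Round 6 (k=38): L=144 R=146

Answer: 195,63 63,178 178,64 64,245 245,144 144,146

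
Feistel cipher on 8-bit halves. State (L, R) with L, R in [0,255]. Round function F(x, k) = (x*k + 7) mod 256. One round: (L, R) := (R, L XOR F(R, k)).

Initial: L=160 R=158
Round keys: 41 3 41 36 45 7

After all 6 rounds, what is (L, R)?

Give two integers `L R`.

Answer: 216 248

Derivation:
Round 1 (k=41): L=158 R=245
Round 2 (k=3): L=245 R=120
Round 3 (k=41): L=120 R=202
Round 4 (k=36): L=202 R=23
Round 5 (k=45): L=23 R=216
Round 6 (k=7): L=216 R=248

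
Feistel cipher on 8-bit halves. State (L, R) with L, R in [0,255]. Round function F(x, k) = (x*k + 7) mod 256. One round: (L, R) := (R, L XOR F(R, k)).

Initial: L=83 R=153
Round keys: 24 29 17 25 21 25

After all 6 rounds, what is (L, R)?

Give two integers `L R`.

Answer: 120 169

Derivation:
Round 1 (k=24): L=153 R=12
Round 2 (k=29): L=12 R=250
Round 3 (k=17): L=250 R=173
Round 4 (k=25): L=173 R=22
Round 5 (k=21): L=22 R=120
Round 6 (k=25): L=120 R=169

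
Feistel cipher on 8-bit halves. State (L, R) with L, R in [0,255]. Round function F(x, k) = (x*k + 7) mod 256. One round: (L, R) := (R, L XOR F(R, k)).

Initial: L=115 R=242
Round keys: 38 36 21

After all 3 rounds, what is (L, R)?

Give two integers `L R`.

Answer: 245 160

Derivation:
Round 1 (k=38): L=242 R=128
Round 2 (k=36): L=128 R=245
Round 3 (k=21): L=245 R=160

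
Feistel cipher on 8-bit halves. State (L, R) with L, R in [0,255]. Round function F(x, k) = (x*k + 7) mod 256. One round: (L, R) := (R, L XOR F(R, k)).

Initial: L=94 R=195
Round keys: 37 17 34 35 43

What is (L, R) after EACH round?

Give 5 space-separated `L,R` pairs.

Answer: 195,104 104,44 44,183 183,32 32,208

Derivation:
Round 1 (k=37): L=195 R=104
Round 2 (k=17): L=104 R=44
Round 3 (k=34): L=44 R=183
Round 4 (k=35): L=183 R=32
Round 5 (k=43): L=32 R=208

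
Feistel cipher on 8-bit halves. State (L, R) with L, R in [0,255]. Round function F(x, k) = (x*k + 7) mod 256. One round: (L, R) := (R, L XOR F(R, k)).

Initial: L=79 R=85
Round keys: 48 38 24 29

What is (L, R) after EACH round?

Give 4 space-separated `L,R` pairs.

Answer: 85,184 184,2 2,143 143,56

Derivation:
Round 1 (k=48): L=85 R=184
Round 2 (k=38): L=184 R=2
Round 3 (k=24): L=2 R=143
Round 4 (k=29): L=143 R=56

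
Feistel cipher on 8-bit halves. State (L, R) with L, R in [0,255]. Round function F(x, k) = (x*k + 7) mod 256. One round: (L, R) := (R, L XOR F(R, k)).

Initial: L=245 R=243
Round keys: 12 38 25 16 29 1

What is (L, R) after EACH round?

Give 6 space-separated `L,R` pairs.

Answer: 243,158 158,136 136,209 209,159 159,219 219,125

Derivation:
Round 1 (k=12): L=243 R=158
Round 2 (k=38): L=158 R=136
Round 3 (k=25): L=136 R=209
Round 4 (k=16): L=209 R=159
Round 5 (k=29): L=159 R=219
Round 6 (k=1): L=219 R=125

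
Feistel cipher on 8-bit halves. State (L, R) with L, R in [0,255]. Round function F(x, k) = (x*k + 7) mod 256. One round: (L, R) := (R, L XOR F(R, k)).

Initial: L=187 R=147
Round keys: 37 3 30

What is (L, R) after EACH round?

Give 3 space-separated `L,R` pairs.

Answer: 147,253 253,109 109,48

Derivation:
Round 1 (k=37): L=147 R=253
Round 2 (k=3): L=253 R=109
Round 3 (k=30): L=109 R=48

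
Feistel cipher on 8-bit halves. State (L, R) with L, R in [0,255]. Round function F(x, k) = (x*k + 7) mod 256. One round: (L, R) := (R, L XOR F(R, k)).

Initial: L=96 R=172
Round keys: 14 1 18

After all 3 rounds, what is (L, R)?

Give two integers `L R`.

Round 1 (k=14): L=172 R=15
Round 2 (k=1): L=15 R=186
Round 3 (k=18): L=186 R=20

Answer: 186 20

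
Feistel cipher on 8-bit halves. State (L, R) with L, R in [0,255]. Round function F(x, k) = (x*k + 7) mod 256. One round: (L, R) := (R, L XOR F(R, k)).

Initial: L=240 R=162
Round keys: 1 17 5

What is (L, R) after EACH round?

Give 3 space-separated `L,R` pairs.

Answer: 162,89 89,82 82,248

Derivation:
Round 1 (k=1): L=162 R=89
Round 2 (k=17): L=89 R=82
Round 3 (k=5): L=82 R=248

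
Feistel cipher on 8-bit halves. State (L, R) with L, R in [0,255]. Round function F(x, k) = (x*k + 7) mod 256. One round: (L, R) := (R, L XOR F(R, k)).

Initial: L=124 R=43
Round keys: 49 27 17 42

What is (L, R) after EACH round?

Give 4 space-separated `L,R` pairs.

Round 1 (k=49): L=43 R=62
Round 2 (k=27): L=62 R=186
Round 3 (k=17): L=186 R=95
Round 4 (k=42): L=95 R=39

Answer: 43,62 62,186 186,95 95,39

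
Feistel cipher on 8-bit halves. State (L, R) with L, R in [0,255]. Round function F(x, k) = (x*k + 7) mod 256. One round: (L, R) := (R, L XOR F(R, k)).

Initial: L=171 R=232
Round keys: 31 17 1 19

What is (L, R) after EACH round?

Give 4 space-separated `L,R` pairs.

Answer: 232,180 180,19 19,174 174,226

Derivation:
Round 1 (k=31): L=232 R=180
Round 2 (k=17): L=180 R=19
Round 3 (k=1): L=19 R=174
Round 4 (k=19): L=174 R=226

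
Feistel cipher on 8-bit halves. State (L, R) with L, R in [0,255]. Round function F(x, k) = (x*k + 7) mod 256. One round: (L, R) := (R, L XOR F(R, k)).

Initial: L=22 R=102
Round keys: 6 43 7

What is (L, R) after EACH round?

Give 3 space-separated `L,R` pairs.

Round 1 (k=6): L=102 R=125
Round 2 (k=43): L=125 R=96
Round 3 (k=7): L=96 R=218

Answer: 102,125 125,96 96,218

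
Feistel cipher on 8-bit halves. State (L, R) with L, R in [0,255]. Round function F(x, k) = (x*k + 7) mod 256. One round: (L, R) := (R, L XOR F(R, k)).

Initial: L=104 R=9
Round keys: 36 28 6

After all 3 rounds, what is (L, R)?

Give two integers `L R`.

Answer: 210 208

Derivation:
Round 1 (k=36): L=9 R=35
Round 2 (k=28): L=35 R=210
Round 3 (k=6): L=210 R=208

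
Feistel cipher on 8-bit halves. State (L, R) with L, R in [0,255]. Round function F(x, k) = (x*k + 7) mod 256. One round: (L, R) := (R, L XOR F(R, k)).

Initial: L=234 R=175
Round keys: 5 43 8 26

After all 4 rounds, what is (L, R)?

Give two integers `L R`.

Answer: 159 13

Derivation:
Round 1 (k=5): L=175 R=152
Round 2 (k=43): L=152 R=32
Round 3 (k=8): L=32 R=159
Round 4 (k=26): L=159 R=13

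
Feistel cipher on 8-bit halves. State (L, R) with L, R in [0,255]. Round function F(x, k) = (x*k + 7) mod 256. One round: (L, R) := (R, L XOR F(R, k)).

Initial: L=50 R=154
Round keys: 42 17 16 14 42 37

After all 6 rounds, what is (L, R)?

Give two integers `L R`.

Answer: 175 243

Derivation:
Round 1 (k=42): L=154 R=121
Round 2 (k=17): L=121 R=138
Round 3 (k=16): L=138 R=222
Round 4 (k=14): L=222 R=161
Round 5 (k=42): L=161 R=175
Round 6 (k=37): L=175 R=243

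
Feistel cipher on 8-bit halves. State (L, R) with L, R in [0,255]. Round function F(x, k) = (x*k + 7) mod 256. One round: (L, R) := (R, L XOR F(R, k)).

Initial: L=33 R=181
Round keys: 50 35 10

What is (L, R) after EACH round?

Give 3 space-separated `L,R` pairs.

Round 1 (k=50): L=181 R=64
Round 2 (k=35): L=64 R=114
Round 3 (k=10): L=114 R=59

Answer: 181,64 64,114 114,59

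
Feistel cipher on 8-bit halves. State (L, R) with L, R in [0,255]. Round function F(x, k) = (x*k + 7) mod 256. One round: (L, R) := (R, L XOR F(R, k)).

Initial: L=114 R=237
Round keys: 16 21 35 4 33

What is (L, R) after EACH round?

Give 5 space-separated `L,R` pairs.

Round 1 (k=16): L=237 R=165
Round 2 (k=21): L=165 R=125
Round 3 (k=35): L=125 R=187
Round 4 (k=4): L=187 R=142
Round 5 (k=33): L=142 R=238

Answer: 237,165 165,125 125,187 187,142 142,238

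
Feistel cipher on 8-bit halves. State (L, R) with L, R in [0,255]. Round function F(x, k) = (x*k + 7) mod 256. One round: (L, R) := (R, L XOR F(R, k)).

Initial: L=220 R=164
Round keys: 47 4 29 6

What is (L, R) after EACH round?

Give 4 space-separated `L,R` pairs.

Round 1 (k=47): L=164 R=255
Round 2 (k=4): L=255 R=167
Round 3 (k=29): L=167 R=13
Round 4 (k=6): L=13 R=242

Answer: 164,255 255,167 167,13 13,242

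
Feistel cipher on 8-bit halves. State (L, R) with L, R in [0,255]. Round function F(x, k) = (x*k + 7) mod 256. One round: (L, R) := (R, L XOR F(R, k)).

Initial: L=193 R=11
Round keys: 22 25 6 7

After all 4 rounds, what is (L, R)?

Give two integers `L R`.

Round 1 (k=22): L=11 R=56
Round 2 (k=25): L=56 R=116
Round 3 (k=6): L=116 R=135
Round 4 (k=7): L=135 R=204

Answer: 135 204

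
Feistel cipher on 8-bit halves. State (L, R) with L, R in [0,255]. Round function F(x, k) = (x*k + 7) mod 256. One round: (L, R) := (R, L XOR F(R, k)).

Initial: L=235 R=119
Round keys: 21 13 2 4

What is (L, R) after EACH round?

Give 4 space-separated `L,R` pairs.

Answer: 119,33 33,195 195,172 172,116

Derivation:
Round 1 (k=21): L=119 R=33
Round 2 (k=13): L=33 R=195
Round 3 (k=2): L=195 R=172
Round 4 (k=4): L=172 R=116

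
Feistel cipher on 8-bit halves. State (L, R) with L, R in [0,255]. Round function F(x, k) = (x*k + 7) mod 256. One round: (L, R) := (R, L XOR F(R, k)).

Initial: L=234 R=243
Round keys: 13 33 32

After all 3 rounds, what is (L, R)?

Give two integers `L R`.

Answer: 200 179

Derivation:
Round 1 (k=13): L=243 R=180
Round 2 (k=33): L=180 R=200
Round 3 (k=32): L=200 R=179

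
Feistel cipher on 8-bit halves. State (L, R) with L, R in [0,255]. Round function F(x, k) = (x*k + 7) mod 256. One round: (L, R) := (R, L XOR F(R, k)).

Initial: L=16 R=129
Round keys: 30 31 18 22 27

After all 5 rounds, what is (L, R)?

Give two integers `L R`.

Answer: 132 219

Derivation:
Round 1 (k=30): L=129 R=53
Round 2 (k=31): L=53 R=243
Round 3 (k=18): L=243 R=40
Round 4 (k=22): L=40 R=132
Round 5 (k=27): L=132 R=219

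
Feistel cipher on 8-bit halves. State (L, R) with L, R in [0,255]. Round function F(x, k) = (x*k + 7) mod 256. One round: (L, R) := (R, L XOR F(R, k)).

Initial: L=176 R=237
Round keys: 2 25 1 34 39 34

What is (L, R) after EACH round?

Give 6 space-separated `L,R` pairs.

Round 1 (k=2): L=237 R=81
Round 2 (k=25): L=81 R=29
Round 3 (k=1): L=29 R=117
Round 4 (k=34): L=117 R=140
Round 5 (k=39): L=140 R=46
Round 6 (k=34): L=46 R=175

Answer: 237,81 81,29 29,117 117,140 140,46 46,175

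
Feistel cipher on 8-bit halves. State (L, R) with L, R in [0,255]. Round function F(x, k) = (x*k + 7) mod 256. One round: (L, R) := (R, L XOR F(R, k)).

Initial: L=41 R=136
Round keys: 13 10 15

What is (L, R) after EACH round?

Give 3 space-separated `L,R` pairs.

Round 1 (k=13): L=136 R=198
Round 2 (k=10): L=198 R=75
Round 3 (k=15): L=75 R=170

Answer: 136,198 198,75 75,170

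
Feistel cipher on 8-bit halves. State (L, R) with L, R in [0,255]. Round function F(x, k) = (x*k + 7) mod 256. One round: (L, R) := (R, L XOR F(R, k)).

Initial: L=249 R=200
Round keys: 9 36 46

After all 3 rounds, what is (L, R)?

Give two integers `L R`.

Round 1 (k=9): L=200 R=246
Round 2 (k=36): L=246 R=87
Round 3 (k=46): L=87 R=95

Answer: 87 95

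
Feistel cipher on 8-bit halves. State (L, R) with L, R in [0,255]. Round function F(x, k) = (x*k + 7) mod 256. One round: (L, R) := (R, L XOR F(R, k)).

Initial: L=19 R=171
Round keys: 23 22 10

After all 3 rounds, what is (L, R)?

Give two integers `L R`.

Answer: 234 92

Derivation:
Round 1 (k=23): L=171 R=119
Round 2 (k=22): L=119 R=234
Round 3 (k=10): L=234 R=92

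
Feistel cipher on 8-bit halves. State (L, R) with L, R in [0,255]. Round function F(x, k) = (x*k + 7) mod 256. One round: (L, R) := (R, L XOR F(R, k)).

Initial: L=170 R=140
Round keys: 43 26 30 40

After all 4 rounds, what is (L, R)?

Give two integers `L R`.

Answer: 236 10

Derivation:
Round 1 (k=43): L=140 R=33
Round 2 (k=26): L=33 R=237
Round 3 (k=30): L=237 R=236
Round 4 (k=40): L=236 R=10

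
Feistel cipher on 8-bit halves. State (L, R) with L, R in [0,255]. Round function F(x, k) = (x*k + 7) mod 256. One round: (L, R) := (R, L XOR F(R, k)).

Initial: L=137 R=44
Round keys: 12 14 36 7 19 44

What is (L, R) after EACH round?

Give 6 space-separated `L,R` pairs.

Round 1 (k=12): L=44 R=158
Round 2 (k=14): L=158 R=135
Round 3 (k=36): L=135 R=157
Round 4 (k=7): L=157 R=213
Round 5 (k=19): L=213 R=75
Round 6 (k=44): L=75 R=62

Answer: 44,158 158,135 135,157 157,213 213,75 75,62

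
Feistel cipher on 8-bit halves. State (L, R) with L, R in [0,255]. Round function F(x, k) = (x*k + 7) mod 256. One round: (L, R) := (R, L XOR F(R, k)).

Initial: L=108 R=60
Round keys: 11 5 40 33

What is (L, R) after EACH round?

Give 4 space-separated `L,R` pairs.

Round 1 (k=11): L=60 R=247
Round 2 (k=5): L=247 R=230
Round 3 (k=40): L=230 R=0
Round 4 (k=33): L=0 R=225

Answer: 60,247 247,230 230,0 0,225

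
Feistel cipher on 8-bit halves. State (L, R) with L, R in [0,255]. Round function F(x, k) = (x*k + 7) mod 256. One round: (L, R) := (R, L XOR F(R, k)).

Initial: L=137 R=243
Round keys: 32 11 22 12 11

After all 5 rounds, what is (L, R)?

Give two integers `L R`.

Round 1 (k=32): L=243 R=238
Round 2 (k=11): L=238 R=178
Round 3 (k=22): L=178 R=189
Round 4 (k=12): L=189 R=81
Round 5 (k=11): L=81 R=63

Answer: 81 63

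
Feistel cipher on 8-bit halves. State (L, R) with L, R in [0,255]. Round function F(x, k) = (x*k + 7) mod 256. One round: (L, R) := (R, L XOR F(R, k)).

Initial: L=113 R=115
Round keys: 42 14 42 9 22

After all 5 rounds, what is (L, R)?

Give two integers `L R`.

Answer: 230 224

Derivation:
Round 1 (k=42): L=115 R=148
Round 2 (k=14): L=148 R=108
Round 3 (k=42): L=108 R=43
Round 4 (k=9): L=43 R=230
Round 5 (k=22): L=230 R=224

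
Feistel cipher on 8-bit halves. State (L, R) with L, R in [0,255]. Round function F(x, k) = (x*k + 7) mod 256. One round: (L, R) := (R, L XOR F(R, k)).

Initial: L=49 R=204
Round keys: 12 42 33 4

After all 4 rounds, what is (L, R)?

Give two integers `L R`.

Answer: 208 200

Derivation:
Round 1 (k=12): L=204 R=166
Round 2 (k=42): L=166 R=143
Round 3 (k=33): L=143 R=208
Round 4 (k=4): L=208 R=200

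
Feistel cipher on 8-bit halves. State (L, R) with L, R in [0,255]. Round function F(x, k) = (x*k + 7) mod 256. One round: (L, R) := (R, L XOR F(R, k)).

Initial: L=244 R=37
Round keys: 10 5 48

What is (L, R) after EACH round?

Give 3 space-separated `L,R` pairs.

Round 1 (k=10): L=37 R=141
Round 2 (k=5): L=141 R=237
Round 3 (k=48): L=237 R=250

Answer: 37,141 141,237 237,250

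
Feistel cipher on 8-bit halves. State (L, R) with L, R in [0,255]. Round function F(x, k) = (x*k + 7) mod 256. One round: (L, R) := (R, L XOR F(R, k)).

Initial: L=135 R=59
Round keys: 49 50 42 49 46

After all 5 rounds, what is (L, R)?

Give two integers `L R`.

Answer: 223 135

Derivation:
Round 1 (k=49): L=59 R=213
Round 2 (k=50): L=213 R=154
Round 3 (k=42): L=154 R=158
Round 4 (k=49): L=158 R=223
Round 5 (k=46): L=223 R=135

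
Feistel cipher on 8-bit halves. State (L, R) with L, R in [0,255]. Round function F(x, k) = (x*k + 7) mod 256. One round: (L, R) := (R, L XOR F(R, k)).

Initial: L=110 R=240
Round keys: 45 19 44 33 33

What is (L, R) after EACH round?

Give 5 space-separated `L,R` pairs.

Answer: 240,89 89,82 82,70 70,95 95,0

Derivation:
Round 1 (k=45): L=240 R=89
Round 2 (k=19): L=89 R=82
Round 3 (k=44): L=82 R=70
Round 4 (k=33): L=70 R=95
Round 5 (k=33): L=95 R=0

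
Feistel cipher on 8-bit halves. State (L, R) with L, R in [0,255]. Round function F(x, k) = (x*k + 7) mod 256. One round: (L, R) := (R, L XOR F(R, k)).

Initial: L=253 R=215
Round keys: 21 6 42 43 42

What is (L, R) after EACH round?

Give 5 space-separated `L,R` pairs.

Round 1 (k=21): L=215 R=87
Round 2 (k=6): L=87 R=198
Round 3 (k=42): L=198 R=212
Round 4 (k=43): L=212 R=101
Round 5 (k=42): L=101 R=77

Answer: 215,87 87,198 198,212 212,101 101,77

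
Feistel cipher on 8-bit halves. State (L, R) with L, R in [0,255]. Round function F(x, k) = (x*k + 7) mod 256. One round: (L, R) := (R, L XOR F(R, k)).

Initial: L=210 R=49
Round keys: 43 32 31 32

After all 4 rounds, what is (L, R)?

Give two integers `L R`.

Answer: 1 17

Derivation:
Round 1 (k=43): L=49 R=144
Round 2 (k=32): L=144 R=54
Round 3 (k=31): L=54 R=1
Round 4 (k=32): L=1 R=17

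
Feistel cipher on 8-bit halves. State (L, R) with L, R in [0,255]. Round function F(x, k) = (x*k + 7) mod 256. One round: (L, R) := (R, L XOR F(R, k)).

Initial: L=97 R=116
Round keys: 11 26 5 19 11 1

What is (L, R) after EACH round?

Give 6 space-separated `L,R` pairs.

Round 1 (k=11): L=116 R=98
Round 2 (k=26): L=98 R=143
Round 3 (k=5): L=143 R=176
Round 4 (k=19): L=176 R=152
Round 5 (k=11): L=152 R=63
Round 6 (k=1): L=63 R=222

Answer: 116,98 98,143 143,176 176,152 152,63 63,222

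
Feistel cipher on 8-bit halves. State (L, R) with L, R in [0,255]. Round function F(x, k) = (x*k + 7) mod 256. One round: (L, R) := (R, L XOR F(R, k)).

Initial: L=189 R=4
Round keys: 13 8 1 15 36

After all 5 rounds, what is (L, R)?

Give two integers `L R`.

Answer: 56 91

Derivation:
Round 1 (k=13): L=4 R=134
Round 2 (k=8): L=134 R=51
Round 3 (k=1): L=51 R=188
Round 4 (k=15): L=188 R=56
Round 5 (k=36): L=56 R=91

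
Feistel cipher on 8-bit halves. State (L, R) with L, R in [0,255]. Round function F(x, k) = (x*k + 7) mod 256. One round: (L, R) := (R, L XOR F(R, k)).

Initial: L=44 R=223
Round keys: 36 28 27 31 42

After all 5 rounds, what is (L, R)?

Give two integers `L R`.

Answer: 15 113

Derivation:
Round 1 (k=36): L=223 R=79
Round 2 (k=28): L=79 R=116
Round 3 (k=27): L=116 R=12
Round 4 (k=31): L=12 R=15
Round 5 (k=42): L=15 R=113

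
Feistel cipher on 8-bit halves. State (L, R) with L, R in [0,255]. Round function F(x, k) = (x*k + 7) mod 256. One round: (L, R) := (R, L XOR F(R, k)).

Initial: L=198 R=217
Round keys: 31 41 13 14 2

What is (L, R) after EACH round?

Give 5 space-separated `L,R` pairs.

Answer: 217,136 136,22 22,173 173,107 107,112

Derivation:
Round 1 (k=31): L=217 R=136
Round 2 (k=41): L=136 R=22
Round 3 (k=13): L=22 R=173
Round 4 (k=14): L=173 R=107
Round 5 (k=2): L=107 R=112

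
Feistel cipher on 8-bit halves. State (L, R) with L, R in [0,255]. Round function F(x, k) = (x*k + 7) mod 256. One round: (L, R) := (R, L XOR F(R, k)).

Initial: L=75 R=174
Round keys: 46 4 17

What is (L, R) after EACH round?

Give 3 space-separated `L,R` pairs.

Answer: 174,0 0,169 169,64

Derivation:
Round 1 (k=46): L=174 R=0
Round 2 (k=4): L=0 R=169
Round 3 (k=17): L=169 R=64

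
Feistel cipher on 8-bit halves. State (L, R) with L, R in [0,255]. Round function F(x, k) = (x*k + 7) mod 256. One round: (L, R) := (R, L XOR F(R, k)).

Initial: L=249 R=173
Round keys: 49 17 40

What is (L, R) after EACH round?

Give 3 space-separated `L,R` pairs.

Round 1 (k=49): L=173 R=221
Round 2 (k=17): L=221 R=25
Round 3 (k=40): L=25 R=50

Answer: 173,221 221,25 25,50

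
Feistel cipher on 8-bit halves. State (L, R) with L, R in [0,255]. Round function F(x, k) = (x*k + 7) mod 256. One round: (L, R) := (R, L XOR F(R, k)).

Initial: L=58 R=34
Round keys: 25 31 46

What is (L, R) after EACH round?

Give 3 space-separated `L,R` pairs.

Answer: 34,99 99,38 38,184

Derivation:
Round 1 (k=25): L=34 R=99
Round 2 (k=31): L=99 R=38
Round 3 (k=46): L=38 R=184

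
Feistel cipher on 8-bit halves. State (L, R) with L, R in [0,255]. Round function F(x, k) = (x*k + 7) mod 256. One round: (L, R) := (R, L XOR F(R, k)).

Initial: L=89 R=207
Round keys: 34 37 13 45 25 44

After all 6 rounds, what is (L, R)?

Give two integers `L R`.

Answer: 66 137

Derivation:
Round 1 (k=34): L=207 R=220
Round 2 (k=37): L=220 R=28
Round 3 (k=13): L=28 R=175
Round 4 (k=45): L=175 R=214
Round 5 (k=25): L=214 R=66
Round 6 (k=44): L=66 R=137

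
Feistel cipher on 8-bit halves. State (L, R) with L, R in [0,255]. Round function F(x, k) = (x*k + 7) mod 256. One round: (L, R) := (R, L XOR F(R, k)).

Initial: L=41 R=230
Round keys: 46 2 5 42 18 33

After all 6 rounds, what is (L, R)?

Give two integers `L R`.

Round 1 (k=46): L=230 R=114
Round 2 (k=2): L=114 R=13
Round 3 (k=5): L=13 R=58
Round 4 (k=42): L=58 R=134
Round 5 (k=18): L=134 R=73
Round 6 (k=33): L=73 R=246

Answer: 73 246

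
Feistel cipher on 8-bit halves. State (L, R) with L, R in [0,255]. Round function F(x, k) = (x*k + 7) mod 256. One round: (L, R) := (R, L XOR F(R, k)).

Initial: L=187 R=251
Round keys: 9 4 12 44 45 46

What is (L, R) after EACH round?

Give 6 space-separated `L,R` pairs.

Round 1 (k=9): L=251 R=97
Round 2 (k=4): L=97 R=112
Round 3 (k=12): L=112 R=38
Round 4 (k=44): L=38 R=255
Round 5 (k=45): L=255 R=252
Round 6 (k=46): L=252 R=176

Answer: 251,97 97,112 112,38 38,255 255,252 252,176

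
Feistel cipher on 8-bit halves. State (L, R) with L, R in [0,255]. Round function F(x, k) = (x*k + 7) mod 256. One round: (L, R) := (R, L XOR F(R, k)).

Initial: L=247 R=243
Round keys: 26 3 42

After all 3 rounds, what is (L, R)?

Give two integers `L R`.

Round 1 (k=26): L=243 R=66
Round 2 (k=3): L=66 R=62
Round 3 (k=42): L=62 R=113

Answer: 62 113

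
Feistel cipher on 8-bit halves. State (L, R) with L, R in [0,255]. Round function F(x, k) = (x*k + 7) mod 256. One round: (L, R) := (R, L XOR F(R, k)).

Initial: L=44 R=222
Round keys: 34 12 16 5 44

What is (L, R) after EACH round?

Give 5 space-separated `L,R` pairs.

Answer: 222,175 175,229 229,248 248,58 58,7

Derivation:
Round 1 (k=34): L=222 R=175
Round 2 (k=12): L=175 R=229
Round 3 (k=16): L=229 R=248
Round 4 (k=5): L=248 R=58
Round 5 (k=44): L=58 R=7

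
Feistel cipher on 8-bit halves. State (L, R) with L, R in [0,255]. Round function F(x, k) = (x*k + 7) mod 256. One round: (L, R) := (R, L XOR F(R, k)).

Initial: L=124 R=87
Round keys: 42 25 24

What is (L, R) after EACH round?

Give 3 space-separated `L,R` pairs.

Answer: 87,49 49,135 135,158

Derivation:
Round 1 (k=42): L=87 R=49
Round 2 (k=25): L=49 R=135
Round 3 (k=24): L=135 R=158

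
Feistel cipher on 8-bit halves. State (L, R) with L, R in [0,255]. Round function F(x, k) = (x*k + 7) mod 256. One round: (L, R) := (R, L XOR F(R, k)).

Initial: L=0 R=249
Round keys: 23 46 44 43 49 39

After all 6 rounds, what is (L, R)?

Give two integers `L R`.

Round 1 (k=23): L=249 R=102
Round 2 (k=46): L=102 R=162
Round 3 (k=44): L=162 R=185
Round 4 (k=43): L=185 R=184
Round 5 (k=49): L=184 R=134
Round 6 (k=39): L=134 R=201

Answer: 134 201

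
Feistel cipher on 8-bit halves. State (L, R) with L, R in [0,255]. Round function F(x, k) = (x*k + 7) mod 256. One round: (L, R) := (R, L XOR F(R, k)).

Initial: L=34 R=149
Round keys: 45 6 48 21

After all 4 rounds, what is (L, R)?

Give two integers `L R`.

Answer: 61 62

Derivation:
Round 1 (k=45): L=149 R=26
Round 2 (k=6): L=26 R=54
Round 3 (k=48): L=54 R=61
Round 4 (k=21): L=61 R=62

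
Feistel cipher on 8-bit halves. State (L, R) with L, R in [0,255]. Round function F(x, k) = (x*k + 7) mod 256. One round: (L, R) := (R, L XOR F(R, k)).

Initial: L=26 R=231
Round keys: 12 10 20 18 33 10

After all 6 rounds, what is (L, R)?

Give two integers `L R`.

Round 1 (k=12): L=231 R=193
Round 2 (k=10): L=193 R=118
Round 3 (k=20): L=118 R=254
Round 4 (k=18): L=254 R=149
Round 5 (k=33): L=149 R=194
Round 6 (k=10): L=194 R=14

Answer: 194 14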